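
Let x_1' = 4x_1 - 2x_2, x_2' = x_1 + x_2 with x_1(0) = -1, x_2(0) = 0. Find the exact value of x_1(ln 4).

-112

A = [[4,-2],[1,1]]; eigenvalues λ = 3, 2.
Eigenvectors: (2,1) for λ=3, (1,1) for λ=2.
From the initial condition, c_1 = -1, c_2 = 1.
x_1(ln 4) = (-1)(4^3)(2) + (1)(4^2)(1) = -112.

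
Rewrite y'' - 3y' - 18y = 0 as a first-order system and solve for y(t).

y(t) = C_1e^(6t) + C_2e^(-3t)

Let x_1 = y, x_2 = y'. Then x_1' = x_2 and x_2' = 18x_1 + 3x_2.
A = [[0,1],[18,3]]; det(A-λI) = λ^2 - 3λ - 18.
Eigenvalues λ = 6, -3 with eigenvectors (1,6), (1,-3).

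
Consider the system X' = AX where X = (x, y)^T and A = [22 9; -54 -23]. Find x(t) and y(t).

x(t) = -K_1e^(4t) + K_2e^(-5t), y(t) = 2K_1e^(4t) - 3K_2e^(-5t)

Coefficient matrix A = [[22, 9], [-54, -23]].
Characteristic polynomial det(A - λI) = λ^2 + λ - 20 = 0.
Eigenvalues λ = 4, -5.
For λ=4: (A-λI) row 1 is [18, 9], so an eigenvector is (-1, 2).
For λ=-5: (A-λI) row 1 is [27, 9], so an eigenvector is (1, -3).
General solution: K_1e^(4t)(-1,2) + K_2e^(-5t)(1,-3).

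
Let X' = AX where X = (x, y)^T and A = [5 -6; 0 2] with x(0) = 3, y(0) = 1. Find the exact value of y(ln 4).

A = [[5,-6],[0,2]]; eigenvalues λ = 2, 5.
Eigenvectors: (2,1) for λ=2, (-1,0) for λ=5.
From the initial condition, c_1 = 1, c_2 = -1.
y(ln 4) = (1)(4^2)(1) + (-1)(4^5)(0) = 16.

16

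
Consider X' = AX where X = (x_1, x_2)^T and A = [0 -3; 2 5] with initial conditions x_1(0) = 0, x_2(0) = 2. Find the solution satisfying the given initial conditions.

Coefficient matrix A = [[0, -3], [2, 5]].
Characteristic polynomial det(A - λI) = λ^2 - 5λ + 6 = 0.
Eigenvalues λ = 3, 2.
For λ=3: (A-λI) row 1 is [-3, -3], so an eigenvector is (-1, 1).
For λ=2: (A-λI) row 1 is [-2, -3], so an eigenvector is (3, -2).
General solution: K_1e^(3t)(-1,1) + K_2e^(2t)(3,-2).
Applying x_1(0)=0, x_2(0)=2 gives K_1=6, K_2=2.

x_1(t) = -6e^(3t) + 6e^(2t), x_2(t) = 6e^(3t) - 4e^(2t)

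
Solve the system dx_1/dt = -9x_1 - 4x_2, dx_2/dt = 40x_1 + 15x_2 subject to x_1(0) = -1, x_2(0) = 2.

Coefficient matrix A = [[-9, -4], [40, 15]].
Characteristic polynomial det(A - λI) = λ^2 - 6λ + 25 = 0.
Eigenvalues λ = 3 ± 4i (complex conjugate pair).
For λ=3+4i: an eigenvector is (-1,3) - i(0,-1) = (-1, 3 + i).
A real fundamental pair from Re and Im of e^((3+4i)t)v: X_1 = e^(3t)(cos(4t)·(-1,3) + sin(4t)·(0,-1)), X_2 = e^(3t)(sin(4t)·(-1,3) - cos(4t)·(0,-1)).
General solution: c_1X_1 + c_2X_2.
Applying x_1(0)=-1, x_2(0)=2 gives c_1=1, c_2=-1.

x_1(t) = e^(3t)sin(4t) - e^(3t)cos(4t), x_2(t) = -4e^(3t)sin(4t) + 2e^(3t)cos(4t)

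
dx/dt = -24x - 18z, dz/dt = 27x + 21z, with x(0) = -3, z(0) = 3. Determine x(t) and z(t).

Coefficient matrix A = [[-24, -18], [27, 21]].
Characteristic polynomial det(A - λI) = λ^2 + 3λ - 18 = 0.
Eigenvalues λ = -6, 3.
For λ=-6: (A-λI) row 1 is [-18, -18], so an eigenvector is (1, -1).
For λ=3: (A-λI) row 1 is [-27, -18], so an eigenvector is (2, -3).
General solution: K_1e^(-6t)(1,-1) + K_2e^(3t)(2,-3).
Applying x(0)=-3, z(0)=3 gives K_1=-3, K_2=0.

x(t) = -3e^(-6t), z(t) = 3e^(-6t)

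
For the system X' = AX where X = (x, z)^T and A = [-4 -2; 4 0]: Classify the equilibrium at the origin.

A = [[-4,-2],[4,0]]; det(A-λI) = λ^2 + 4λ + 8.
λ = -2 ± 2i: negative real part.

stable spiral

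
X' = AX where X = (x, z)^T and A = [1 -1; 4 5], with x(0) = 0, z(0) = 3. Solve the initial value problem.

x(t) = -3te^(3t), z(t) = 6te^(3t) + 3e^(3t)

Coefficient matrix A = [[1, -1], [4, 5]].
Characteristic polynomial det(A - λI) = λ^2 - 6λ + 9 = 0.
Single eigenvalue λ = 3 with algebraic multiplicity 2.
Eigenvector v = (1,-2); generalized eigenvector w with (A-λI)w=v is (1,-3).
General solution: e^(3t)[c_1·v + c_2·(t·v + w)].
Applying x(0)=0, z(0)=3 gives c_1=3, c_2=-3.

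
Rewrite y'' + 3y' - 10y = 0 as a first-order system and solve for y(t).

Let x_1 = y, x_2 = y'. Then x_1' = x_2 and x_2' = 10x_1 - 3x_2.
A = [[0,1],[10,-3]]; det(A-λI) = λ^2 + 3λ - 10.
Eigenvalues λ = 2, -5 with eigenvectors (1,2), (1,-5).

y(t) = c_1e^(2t) + c_2e^(-5t)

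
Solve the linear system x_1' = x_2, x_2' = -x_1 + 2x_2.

x_1(t) = c_1e^(t) + c_2te^(t) + c_2e^(t), x_2(t) = c_1e^(t) + c_2te^(t) + 2c_2e^(t)

Coefficient matrix A = [[0, 1], [-1, 2]].
Characteristic polynomial det(A - λI) = λ^2 - 2λ + 1 = 0.
Single eigenvalue λ = 1 with algebraic multiplicity 2.
Eigenvector v = (1,1); generalized eigenvector w with (A-λI)w=v is (1,2).
General solution: e^(t)[c_1·v + c_2·(t·v + w)].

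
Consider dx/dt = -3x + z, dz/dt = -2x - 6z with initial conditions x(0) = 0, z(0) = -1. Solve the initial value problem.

x(t) = -e^(-4t) + e^(-5t), z(t) = e^(-4t) - 2e^(-5t)

Coefficient matrix A = [[-3, 1], [-2, -6]].
Characteristic polynomial det(A - λI) = λ^2 + 9λ + 20 = 0.
Eigenvalues λ = -4, -5.
For λ=-4: (A-λI) row 1 is [1, 1], so an eigenvector is (1, -1).
For λ=-5: (A-λI) row 1 is [2, 1], so an eigenvector is (1, -2).
General solution: C_1e^(-4t)(1,-1) + C_2e^(-5t)(1,-2).
Applying x(0)=0, z(0)=-1 gives C_1=-1, C_2=1.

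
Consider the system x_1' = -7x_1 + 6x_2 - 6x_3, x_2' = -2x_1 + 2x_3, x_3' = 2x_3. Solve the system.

Coefficient matrix A = [[-7, 6, -6], [-2, 0, 2], [0, 0, 2]].
det(A - λI) = 0 gives eigenvalues λ = -3, 2, -4.
For λ=-3: eigenvector (3,2,0).
For λ=2: eigenvector (0,1,1).
For λ=-4: eigenvector (-2,-1,0).
General solution: c_1e^(-3t)(3,2,0) + c_2e^(2t)(0,1,1) + c_3e^(-4t)(-2,-1,0).

x_1(t) = 3c_1e^(-3t) - 2c_3e^(-4t), x_2(t) = 2c_1e^(-3t) + c_2e^(2t) - c_3e^(-4t), x_3(t) = c_2e^(2t)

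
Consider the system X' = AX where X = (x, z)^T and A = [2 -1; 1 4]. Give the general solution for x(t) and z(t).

Coefficient matrix A = [[2, -1], [1, 4]].
Characteristic polynomial det(A - λI) = λ^2 - 6λ + 9 = 0.
Single eigenvalue λ = 3 with algebraic multiplicity 2.
Eigenvector v = (-1,1); generalized eigenvector w with (A-λI)w=v is (1,0).
General solution: e^(3t)[c_1·v + c_2·(t·v + w)].

x(t) = -c_1e^(3t) - c_2te^(3t) + c_2e^(3t), z(t) = c_1e^(3t) + c_2te^(3t)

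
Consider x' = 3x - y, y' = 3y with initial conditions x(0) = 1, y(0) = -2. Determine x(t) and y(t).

Coefficient matrix A = [[3, -1], [0, 3]].
Characteristic polynomial det(A - λI) = λ^2 - 6λ + 9 = 0.
Single eigenvalue λ = 3 with algebraic multiplicity 2.
Eigenvector v = (-1,0); generalized eigenvector w with (A-λI)w=v is (-2,1).
General solution: e^(3t)[c_1·v + c_2·(t·v + w)].
Applying x(0)=1, y(0)=-2 gives c_1=3, c_2=-2.

x(t) = 2te^(3t) + e^(3t), y(t) = -2e^(3t)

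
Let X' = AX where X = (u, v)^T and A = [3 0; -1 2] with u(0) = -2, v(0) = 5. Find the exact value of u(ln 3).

A = [[3,0],[-1,2]]; eigenvalues λ = 3, 2.
Eigenvectors: (-1,1) for λ=3, (0,1) for λ=2.
From the initial condition, c_1 = 2, c_2 = 3.
u(ln 3) = (2)(3^3)(-1) + (3)(3^2)(0) = -54.

-54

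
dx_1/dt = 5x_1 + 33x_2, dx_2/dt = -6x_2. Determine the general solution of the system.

x_1(t) = -C_1e^(5t) - 3C_2e^(-6t), x_2(t) = C_2e^(-6t)

Coefficient matrix A = [[5, 33], [0, -6]].
Characteristic polynomial det(A - λI) = λ^2 + λ - 30 = 0.
Eigenvalues λ = 5, -6.
For λ=5: (A-λI) row 1 is [0, 33], so an eigenvector is (-1, 0).
For λ=-6: (A-λI) row 1 is [11, 33], so an eigenvector is (-3, 1).
General solution: C_1e^(5t)(-1,0) + C_2e^(-6t)(-3,1).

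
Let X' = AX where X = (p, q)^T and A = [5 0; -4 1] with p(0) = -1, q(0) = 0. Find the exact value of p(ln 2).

-32

A = [[5,0],[-4,1]]; eigenvalues λ = 5, 1.
Eigenvectors: (-1,1) for λ=5, (0,-1) for λ=1.
From the initial condition, c_1 = 1, c_2 = 1.
p(ln 2) = (1)(2^5)(-1) + (1)(2^1)(0) = -32.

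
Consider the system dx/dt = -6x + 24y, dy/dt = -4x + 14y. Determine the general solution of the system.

x(t) = -2K_1e^(6t) - 3K_2e^(2t), y(t) = -K_1e^(6t) - K_2e^(2t)

Coefficient matrix A = [[-6, 24], [-4, 14]].
Characteristic polynomial det(A - λI) = λ^2 - 8λ + 12 = 0.
Eigenvalues λ = 6, 2.
For λ=6: (A-λI) row 1 is [-12, 24], so an eigenvector is (-2, -1).
For λ=2: (A-λI) row 1 is [-8, 24], so an eigenvector is (-3, -1).
General solution: K_1e^(6t)(-2,-1) + K_2e^(2t)(-3,-1).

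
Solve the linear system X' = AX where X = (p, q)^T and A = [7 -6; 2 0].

Coefficient matrix A = [[7, -6], [2, 0]].
Characteristic polynomial det(A - λI) = λ^2 - 7λ + 12 = 0.
Eigenvalues λ = 4, 3.
For λ=4: (A-λI) row 1 is [3, -6], so an eigenvector is (2, 1).
For λ=3: (A-λI) row 1 is [4, -6], so an eigenvector is (3, 2).
General solution: c_1e^(4t)(2,1) + c_2e^(3t)(3,2).

p(t) = 2c_1e^(4t) + 3c_2e^(3t), q(t) = c_1e^(4t) + 2c_2e^(3t)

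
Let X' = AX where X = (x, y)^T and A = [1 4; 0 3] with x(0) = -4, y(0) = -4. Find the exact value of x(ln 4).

-496

A = [[1,4],[0,3]]; eigenvalues λ = 1, 3.
Eigenvectors: (-1,0) for λ=1, (2,1) for λ=3.
From the initial condition, c_1 = -4, c_2 = -4.
x(ln 4) = (-4)(4^1)(-1) + (-4)(4^3)(2) = -496.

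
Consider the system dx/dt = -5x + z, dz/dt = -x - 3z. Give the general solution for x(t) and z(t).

x(t) = K_1e^(-4t) + K_2te^(-4t) + K_2e^(-4t), z(t) = K_1e^(-4t) + K_2te^(-4t) + 2K_2e^(-4t)

Coefficient matrix A = [[-5, 1], [-1, -3]].
Characteristic polynomial det(A - λI) = λ^2 + 8λ + 16 = 0.
Single eigenvalue λ = -4 with algebraic multiplicity 2.
Eigenvector v = (1,1); generalized eigenvector w with (A-λI)w=v is (1,2).
General solution: e^(-4t)[K_1·v + K_2·(t·v + w)].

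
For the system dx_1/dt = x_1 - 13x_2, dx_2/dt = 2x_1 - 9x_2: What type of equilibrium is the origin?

stable spiral

A = [[1,-13],[2,-9]]; det(A-λI) = λ^2 + 8λ + 17.
λ = -4 ± i: negative real part.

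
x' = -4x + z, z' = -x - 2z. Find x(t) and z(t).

Coefficient matrix A = [[-4, 1], [-1, -2]].
Characteristic polynomial det(A - λI) = λ^2 + 6λ + 9 = 0.
Single eigenvalue λ = -3 with algebraic multiplicity 2.
Eigenvector v = (-1,-1); generalized eigenvector w with (A-λI)w=v is (-2,-3).
General solution: e^(-3t)[C_1·v + C_2·(t·v + w)].

x(t) = -C_1e^(-3t) - C_2te^(-3t) - 2C_2e^(-3t), z(t) = -C_1e^(-3t) - C_2te^(-3t) - 3C_2e^(-3t)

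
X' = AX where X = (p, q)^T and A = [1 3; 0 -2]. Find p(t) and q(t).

Coefficient matrix A = [[1, 3], [0, -2]].
Characteristic polynomial det(A - λI) = λ^2 + λ - 2 = 0.
Eigenvalues λ = -2, 1.
For λ=-2: (A-λI) row 1 is [3, 3], so an eigenvector is (1, -1).
For λ=1: (A-λI) row 1 is [0, 3], so an eigenvector is (1, 0).
General solution: K_1e^(-2t)(1,-1) + K_2e^(t)(1,0).

p(t) = K_1e^(-2t) + K_2e^(t), q(t) = -K_1e^(-2t)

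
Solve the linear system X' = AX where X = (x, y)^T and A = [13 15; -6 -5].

Coefficient matrix A = [[13, 15], [-6, -5]].
Characteristic polynomial det(A - λI) = λ^2 - 8λ + 25 = 0.
Eigenvalues λ = 4 ± 3i (complex conjugate pair).
For λ=4+3i: an eigenvector is (-1,1) - i(2,-1) = (-1 - 2i, 1 + i).
A real fundamental pair from Re and Im of e^((4+3i)t)v: X_1 = e^(4t)(cos(3t)·(-1,1) + sin(3t)·(2,-1)), X_2 = e^(4t)(sin(3t)·(-1,1) - cos(3t)·(2,-1)).
General solution: C_1X_1 + C_2X_2.

x(t) = 2C_1e^(4t)sin(3t) - C_1e^(4t)cos(3t) - C_2e^(4t)sin(3t) - 2C_2e^(4t)cos(3t), y(t) = -C_1e^(4t)sin(3t) + C_1e^(4t)cos(3t) + C_2e^(4t)sin(3t) + C_2e^(4t)cos(3t)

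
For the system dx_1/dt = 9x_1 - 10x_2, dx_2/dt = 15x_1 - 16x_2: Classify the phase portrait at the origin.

stable node

A = [[9,-10],[15,-16]]; det(A-λI) = λ^2 + 7λ + 6.
λ = -6, -1: both negative.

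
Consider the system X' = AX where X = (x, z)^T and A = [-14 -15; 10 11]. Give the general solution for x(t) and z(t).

x(t) = 3C_1e^(-4t) + C_2e^(t), z(t) = -2C_1e^(-4t) - C_2e^(t)

Coefficient matrix A = [[-14, -15], [10, 11]].
Characteristic polynomial det(A - λI) = λ^2 + 3λ - 4 = 0.
Eigenvalues λ = -4, 1.
For λ=-4: (A-λI) row 1 is [-10, -15], so an eigenvector is (3, -2).
For λ=1: (A-λI) row 1 is [-15, -15], so an eigenvector is (1, -1).
General solution: C_1e^(-4t)(3,-2) + C_2e^(t)(1,-1).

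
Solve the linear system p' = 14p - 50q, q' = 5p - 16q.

Coefficient matrix A = [[14, -50], [5, -16]].
Characteristic polynomial det(A - λI) = λ^2 + 2λ + 26 = 0.
Eigenvalues λ = -1 ± 5i (complex conjugate pair).
For λ=-1+5i: an eigenvector is (-3,-1) - i(1,0) = (-3 - i, -1).
A real fundamental pair from Re and Im of e^((-1+5i)t)v: X_1 = e^(-t)(cos(5t)·(-3,-1) + sin(5t)·(1,0)), X_2 = e^(-t)(sin(5t)·(-3,-1) - cos(5t)·(1,0)).
General solution: C_1X_1 + C_2X_2.

p(t) = C_1e^(-t)sin(5t) - 3C_1e^(-t)cos(5t) - 3C_2e^(-t)sin(5t) - C_2e^(-t)cos(5t), q(t) = -C_1e^(-t)cos(5t) - C_2e^(-t)sin(5t)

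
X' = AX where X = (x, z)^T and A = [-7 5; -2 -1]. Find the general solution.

x(t) = -K_1e^(-4t)sin(t) + 2K_1e^(-4t)cos(t) + 2K_2e^(-4t)sin(t) + K_2e^(-4t)cos(t), z(t) = -K_1e^(-4t)sin(t) + K_1e^(-4t)cos(t) + K_2e^(-4t)sin(t) + K_2e^(-4t)cos(t)

Coefficient matrix A = [[-7, 5], [-2, -1]].
Characteristic polynomial det(A - λI) = λ^2 + 8λ + 17 = 0.
Eigenvalues λ = -4 ± i (complex conjugate pair).
For λ=-4+i: an eigenvector is (2,1) - i(-1,-1) = (2 + i, 1 + i).
A real fundamental pair from Re and Im of e^((-4+i)t)v: X_1 = e^(-4t)(cos(t)·(2,1) + sin(t)·(-1,-1)), X_2 = e^(-4t)(sin(t)·(2,1) - cos(t)·(-1,-1)).
General solution: K_1X_1 + K_2X_2.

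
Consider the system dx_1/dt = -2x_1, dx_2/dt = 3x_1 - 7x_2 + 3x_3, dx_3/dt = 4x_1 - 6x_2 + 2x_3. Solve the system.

x_1(t) = K_1e^(-2t), x_2(t) = K_2e^(-4t) - K_3e^(-t), x_3(t) = -K_1e^(-2t) + K_2e^(-4t) - 2K_3e^(-t)

Coefficient matrix A = [[-2, 0, 0], [3, -7, 3], [4, -6, 2]].
det(A - λI) = 0 gives eigenvalues λ = -2, -4, -1.
For λ=-2: eigenvector (1,0,-1).
For λ=-4: eigenvector (0,1,1).
For λ=-1: eigenvector (0,-1,-2).
General solution: K_1e^(-2t)(1,0,-1) + K_2e^(-4t)(0,1,1) + K_3e^(-t)(0,-1,-2).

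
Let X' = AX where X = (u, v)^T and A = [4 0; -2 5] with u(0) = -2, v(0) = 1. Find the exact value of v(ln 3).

891

A = [[4,0],[-2,5]]; eigenvalues λ = 4, 5.
Eigenvectors: (1,2) for λ=4, (0,1) for λ=5.
From the initial condition, c_1 = -2, c_2 = 5.
v(ln 3) = (-2)(3^4)(2) + (5)(3^5)(1) = 891.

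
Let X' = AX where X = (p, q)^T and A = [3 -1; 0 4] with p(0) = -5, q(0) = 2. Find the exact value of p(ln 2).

-56

A = [[3,-1],[0,4]]; eigenvalues λ = 3, 4.
Eigenvectors: (1,0) for λ=3, (-1,1) for λ=4.
From the initial condition, c_1 = -3, c_2 = 2.
p(ln 2) = (-3)(2^3)(1) + (2)(2^4)(-1) = -56.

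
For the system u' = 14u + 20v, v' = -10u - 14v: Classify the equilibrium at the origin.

A = [[14,20],[-10,-14]]; det(A-λI) = λ^2 + 4.
λ = 0 ± 2i: zero real part.

center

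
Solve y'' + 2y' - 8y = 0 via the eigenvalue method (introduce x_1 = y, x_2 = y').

Let x_1 = y, x_2 = y'. Then x_1' = x_2 and x_2' = 8x_1 - 2x_2.
A = [[0,1],[8,-2]]; det(A-λI) = λ^2 + 2λ - 8.
Eigenvalues λ = -4, 2 with eigenvectors (1,-4), (1,2).

y(t) = K_1e^(-4t) + K_2e^(2t)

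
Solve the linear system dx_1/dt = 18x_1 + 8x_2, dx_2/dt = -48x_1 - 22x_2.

x_1(t) = C_1e^(2t) + C_2e^(-6t), x_2(t) = -2C_1e^(2t) - 3C_2e^(-6t)

Coefficient matrix A = [[18, 8], [-48, -22]].
Characteristic polynomial det(A - λI) = λ^2 + 4λ - 12 = 0.
Eigenvalues λ = 2, -6.
For λ=2: (A-λI) row 1 is [16, 8], so an eigenvector is (1, -2).
For λ=-6: (A-λI) row 1 is [24, 8], so an eigenvector is (1, -3).
General solution: C_1e^(2t)(1,-2) + C_2e^(-6t)(1,-3).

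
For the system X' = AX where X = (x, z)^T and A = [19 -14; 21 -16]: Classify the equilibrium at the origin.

A = [[19,-14],[21,-16]]; det(A-λI) = λ^2 - 3λ - 10.
λ = -2, 5: opposite signs.

saddle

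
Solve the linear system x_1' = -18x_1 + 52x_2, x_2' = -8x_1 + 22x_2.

Coefficient matrix A = [[-18, 52], [-8, 22]].
Characteristic polynomial det(A - λI) = λ^2 - 4λ + 20 = 0.
Eigenvalues λ = 2 ± 4i (complex conjugate pair).
For λ=2+4i: an eigenvector is (-3,-1) - i(2,1) = (-3 - 2i, -1 - i).
A real fundamental pair from Re and Im of e^((2+4i)t)v: X_1 = e^(2t)(cos(4t)·(-3,-1) + sin(4t)·(2,1)), X_2 = e^(2t)(sin(4t)·(-3,-1) - cos(4t)·(2,1)).
General solution: K_1X_1 + K_2X_2.

x_1(t) = 2K_1e^(2t)sin(4t) - 3K_1e^(2t)cos(4t) - 3K_2e^(2t)sin(4t) - 2K_2e^(2t)cos(4t), x_2(t) = K_1e^(2t)sin(4t) - K_1e^(2t)cos(4t) - K_2e^(2t)sin(4t) - K_2e^(2t)cos(4t)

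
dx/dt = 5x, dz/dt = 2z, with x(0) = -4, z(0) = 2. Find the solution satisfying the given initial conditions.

Coefficient matrix A = [[5, 0], [0, 2]].
Characteristic polynomial det(A - λI) = λ^2 - 7λ + 10 = 0.
Eigenvalues λ = 2, 5.
For λ=2: (A-λI) row 1 is [3, 0], so an eigenvector is (0, 1).
For λ=5: (A-λI) row 2 is [0, -3], so an eigenvector is (-1, 0).
General solution: C_1e^(2t)(0,1) + C_2e^(5t)(-1,0).
Applying x(0)=-4, z(0)=2 gives C_1=2, C_2=4.

x(t) = -4e^(5t), z(t) = 2e^(2t)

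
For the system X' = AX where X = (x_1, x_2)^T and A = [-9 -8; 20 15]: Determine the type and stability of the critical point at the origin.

unstable spiral

A = [[-9,-8],[20,15]]; det(A-λI) = λ^2 - 6λ + 25.
λ = 3 ± 4i: positive real part.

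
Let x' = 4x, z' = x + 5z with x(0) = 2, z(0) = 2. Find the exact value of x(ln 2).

32

A = [[4,0],[1,5]]; eigenvalues λ = 5, 4.
Eigenvectors: (0,1) for λ=5, (1,-1) for λ=4.
From the initial condition, c_1 = 4, c_2 = 2.
x(ln 2) = (4)(2^5)(0) + (2)(2^4)(1) = 32.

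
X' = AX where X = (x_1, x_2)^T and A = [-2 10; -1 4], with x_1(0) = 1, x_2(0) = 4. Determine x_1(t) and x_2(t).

Coefficient matrix A = [[-2, 10], [-1, 4]].
Characteristic polynomial det(A - λI) = λ^2 - 2λ + 2 = 0.
Eigenvalues λ = 1 ± i (complex conjugate pair).
For λ=1+i: an eigenvector is (1,0) - i(-3,-1) = (1 + 3i, 0 + i).
A real fundamental pair from Re and Im of e^((1+i)t)v: X_1 = e^(t)(cos(t)·(1,0) + sin(t)·(-3,-1)), X_2 = e^(t)(sin(t)·(1,0) - cos(t)·(-3,-1)).
General solution: C_1X_1 + C_2X_2.
Applying x_1(0)=1, x_2(0)=4 gives C_1=-11, C_2=4.

x_1(t) = 37e^(t)sin(t) + e^(t)cos(t), x_2(t) = 11e^(t)sin(t) + 4e^(t)cos(t)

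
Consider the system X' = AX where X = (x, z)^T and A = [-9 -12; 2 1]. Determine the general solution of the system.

x(t) = -2C_1e^(-3t) + 3C_2e^(-5t), z(t) = C_1e^(-3t) - C_2e^(-5t)

Coefficient matrix A = [[-9, -12], [2, 1]].
Characteristic polynomial det(A - λI) = λ^2 + 8λ + 15 = 0.
Eigenvalues λ = -3, -5.
For λ=-3: (A-λI) row 1 is [-6, -12], so an eigenvector is (-2, 1).
For λ=-5: (A-λI) row 1 is [-4, -12], so an eigenvector is (3, -1).
General solution: C_1e^(-3t)(-2,1) + C_2e^(-5t)(3,-1).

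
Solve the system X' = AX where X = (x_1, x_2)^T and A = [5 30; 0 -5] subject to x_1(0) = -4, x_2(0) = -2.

x_1(t) = -10e^(5t) + 6e^(-5t), x_2(t) = -2e^(-5t)

Coefficient matrix A = [[5, 30], [0, -5]].
Characteristic polynomial det(A - λI) = λ^2 - 25 = 0.
Eigenvalues λ = -5, 5.
For λ=-5: (A-λI) row 1 is [10, 30], so an eigenvector is (-3, 1).
For λ=5: (A-λI) row 1 is [0, 30], so an eigenvector is (1, 0).
General solution: C_1e^(-5t)(-3,1) + C_2e^(5t)(1,0).
Applying x_1(0)=-4, x_2(0)=-2 gives C_1=-2, C_2=-10.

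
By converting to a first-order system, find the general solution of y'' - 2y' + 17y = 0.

y(t) = C_1e^(t)cos(4t) + C_2e^(t)sin(4t)

Let x_1 = y, x_2 = y'. Then x_1' = x_2 and x_2' = -17x_1 + 2x_2.
A = [[0,1],[-17,2]]; det(A-λI) = λ^2 - 2λ + 17.
Eigenvalues λ = 1 ± 4i.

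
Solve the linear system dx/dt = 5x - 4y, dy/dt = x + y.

x(t) = -2C_1e^(3t) - 2C_2te^(3t) + C_2e^(3t), y(t) = -C_1e^(3t) - C_2te^(3t) + C_2e^(3t)

Coefficient matrix A = [[5, -4], [1, 1]].
Characteristic polynomial det(A - λI) = λ^2 - 6λ + 9 = 0.
Single eigenvalue λ = 3 with algebraic multiplicity 2.
Eigenvector v = (-2,-1); generalized eigenvector w with (A-λI)w=v is (1,1).
General solution: e^(3t)[C_1·v + C_2·(t·v + w)].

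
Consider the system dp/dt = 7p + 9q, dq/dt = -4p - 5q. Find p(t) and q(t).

p(t) = 3C_1e^(t) + 3C_2te^(t) - C_2e^(t), q(t) = -2C_1e^(t) - 2C_2te^(t) + C_2e^(t)

Coefficient matrix A = [[7, 9], [-4, -5]].
Characteristic polynomial det(A - λI) = λ^2 - 2λ + 1 = 0.
Single eigenvalue λ = 1 with algebraic multiplicity 2.
Eigenvector v = (3,-2); generalized eigenvector w with (A-λI)w=v is (-1,1).
General solution: e^(t)[C_1·v + C_2·(t·v + w)].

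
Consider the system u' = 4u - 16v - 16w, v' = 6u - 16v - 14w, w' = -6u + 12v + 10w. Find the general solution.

Coefficient matrix A = [[4, -16, -16], [6, -16, -14], [-6, 12, 10]].
det(A - λI) = 0 gives eigenvalues λ = 4, -4, -2.
For λ=4: eigenvector (1,1,-1).
For λ=-4: eigenvector (2,1,0).
For λ=-2: eigenvector (0,-1,1).
General solution: c_1e^(4t)(1,1,-1) + c_2e^(-4t)(2,1,0) + c_3e^(-2t)(0,-1,1).

u(t) = c_1e^(4t) + 2c_2e^(-4t), v(t) = c_1e^(4t) + c_2e^(-4t) - c_3e^(-2t), w(t) = -c_1e^(4t) + c_3e^(-2t)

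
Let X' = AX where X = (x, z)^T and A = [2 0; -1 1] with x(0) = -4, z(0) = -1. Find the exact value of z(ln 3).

21

A = [[2,0],[-1,1]]; eigenvalues λ = 2, 1.
Eigenvectors: (1,-1) for λ=2, (0,-1) for λ=1.
From the initial condition, c_1 = -4, c_2 = 5.
z(ln 3) = (-4)(3^2)(-1) + (5)(3^1)(-1) = 21.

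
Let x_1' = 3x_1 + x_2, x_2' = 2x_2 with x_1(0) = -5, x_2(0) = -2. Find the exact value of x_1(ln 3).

A = [[3,1],[0,2]]; eigenvalues λ = 2, 3.
Eigenvectors: (1,-1) for λ=2, (1,0) for λ=3.
From the initial condition, c_1 = 2, c_2 = -7.
x_1(ln 3) = (2)(3^2)(1) + (-7)(3^3)(1) = -171.

-171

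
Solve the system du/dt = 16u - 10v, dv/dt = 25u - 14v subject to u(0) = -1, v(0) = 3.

Coefficient matrix A = [[16, -10], [25, -14]].
Characteristic polynomial det(A - λI) = λ^2 - 2λ + 26 = 0.
Eigenvalues λ = 1 ± 5i (complex conjugate pair).
For λ=1+5i: an eigenvector is (-1,-2) - i(1,1) = (-1 - i, -2 - i).
A real fundamental pair from Re and Im of e^((1+5i)t)v: X_1 = e^(t)(cos(5t)·(-1,-2) + sin(5t)·(1,1)), X_2 = e^(t)(sin(5t)·(-1,-2) - cos(5t)·(1,1)).
General solution: K_1X_1 + K_2X_2.
Applying u(0)=-1, v(0)=3 gives K_1=-4, K_2=5.

u(t) = -9e^(t)sin(5t) - e^(t)cos(5t), v(t) = -14e^(t)sin(5t) + 3e^(t)cos(5t)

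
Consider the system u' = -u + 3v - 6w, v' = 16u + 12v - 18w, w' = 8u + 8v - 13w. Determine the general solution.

u(t) = C_1e^(-t) - C_2e^(-4t), v(t) = -4C_1e^(-t) + C_2e^(-4t) + 2C_3e^(3t), w(t) = -2C_1e^(-t) + C_3e^(3t)

Coefficient matrix A = [[-1, 3, -6], [16, 12, -18], [8, 8, -13]].
det(A - λI) = 0 gives eigenvalues λ = -1, -4, 3.
For λ=-1: eigenvector (1,-4,-2).
For λ=-4: eigenvector (-1,1,0).
For λ=3: eigenvector (0,2,1).
General solution: C_1e^(-t)(1,-4,-2) + C_2e^(-4t)(-1,1,0) + C_3e^(3t)(0,2,1).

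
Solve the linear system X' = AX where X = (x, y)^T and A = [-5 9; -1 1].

Coefficient matrix A = [[-5, 9], [-1, 1]].
Characteristic polynomial det(A - λI) = λ^2 + 4λ + 4 = 0.
Single eigenvalue λ = -2 with algebraic multiplicity 2.
Eigenvector v = (3,1); generalized eigenvector w with (A-λI)w=v is (-1,0).
General solution: e^(-2t)[K_1·v + K_2·(t·v + w)].

x(t) = 3K_1e^(-2t) + 3K_2te^(-2t) - K_2e^(-2t), y(t) = K_1e^(-2t) + K_2te^(-2t)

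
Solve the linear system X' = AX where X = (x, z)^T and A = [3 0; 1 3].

Coefficient matrix A = [[3, 0], [1, 3]].
Characteristic polynomial det(A - λI) = λ^2 - 6λ + 9 = 0.
Single eigenvalue λ = 3 with algebraic multiplicity 2.
Eigenvector v = (0,-1); generalized eigenvector w with (A-λI)w=v is (-1,1).
General solution: e^(3t)[K_1·v + K_2·(t·v + w)].

x(t) = -K_2e^(3t), z(t) = -K_1e^(3t) - K_2te^(3t) + K_2e^(3t)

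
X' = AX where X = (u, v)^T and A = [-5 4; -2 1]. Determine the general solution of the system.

Coefficient matrix A = [[-5, 4], [-2, 1]].
Characteristic polynomial det(A - λI) = λ^2 + 4λ + 3 = 0.
Eigenvalues λ = -3, -1.
For λ=-3: (A-λI) row 1 is [-2, 4], so an eigenvector is (2, 1).
For λ=-1: (A-λI) row 1 is [-4, 4], so an eigenvector is (1, 1).
General solution: c_1e^(-3t)(2,1) + c_2e^(-t)(1,1).

u(t) = 2c_1e^(-3t) + c_2e^(-t), v(t) = c_1e^(-3t) + c_2e^(-t)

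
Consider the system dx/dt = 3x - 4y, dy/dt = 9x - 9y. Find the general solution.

x(t) = 2K_1e^(-3t) + 2K_2te^(-3t) - K_2e^(-3t), y(t) = 3K_1e^(-3t) + 3K_2te^(-3t) - 2K_2e^(-3t)

Coefficient matrix A = [[3, -4], [9, -9]].
Characteristic polynomial det(A - λI) = λ^2 + 6λ + 9 = 0.
Single eigenvalue λ = -3 with algebraic multiplicity 2.
Eigenvector v = (2,3); generalized eigenvector w with (A-λI)w=v is (-1,-2).
General solution: e^(-3t)[K_1·v + K_2·(t·v + w)].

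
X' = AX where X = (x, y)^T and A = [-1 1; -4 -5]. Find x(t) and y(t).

x(t) = C_1e^(-3t) + C_2te^(-3t) - C_2e^(-3t), y(t) = -2C_1e^(-3t) - 2C_2te^(-3t) + 3C_2e^(-3t)

Coefficient matrix A = [[-1, 1], [-4, -5]].
Characteristic polynomial det(A - λI) = λ^2 + 6λ + 9 = 0.
Single eigenvalue λ = -3 with algebraic multiplicity 2.
Eigenvector v = (1,-2); generalized eigenvector w with (A-λI)w=v is (-1,3).
General solution: e^(-3t)[C_1·v + C_2·(t·v + w)].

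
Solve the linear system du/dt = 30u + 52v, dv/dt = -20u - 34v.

u(t) = 3K_1e^(-2t)sin(4t) + 2K_1e^(-2t)cos(4t) + 2K_2e^(-2t)sin(4t) - 3K_2e^(-2t)cos(4t), v(t) = -2K_1e^(-2t)sin(4t) - K_1e^(-2t)cos(4t) - K_2e^(-2t)sin(4t) + 2K_2e^(-2t)cos(4t)

Coefficient matrix A = [[30, 52], [-20, -34]].
Characteristic polynomial det(A - λI) = λ^2 + 4λ + 20 = 0.
Eigenvalues λ = -2 ± 4i (complex conjugate pair).
For λ=-2+4i: an eigenvector is (2,-1) - i(3,-2) = (2 - 3i, -1 + 2i).
A real fundamental pair from Re and Im of e^((-2+4i)t)v: X_1 = e^(-2t)(cos(4t)·(2,-1) + sin(4t)·(3,-2)), X_2 = e^(-2t)(sin(4t)·(2,-1) - cos(4t)·(3,-2)).
General solution: K_1X_1 + K_2X_2.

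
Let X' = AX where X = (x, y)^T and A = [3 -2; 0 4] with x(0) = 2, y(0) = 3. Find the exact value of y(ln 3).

A = [[3,-2],[0,4]]; eigenvalues λ = 3, 4.
Eigenvectors: (1,0) for λ=3, (-2,1) for λ=4.
From the initial condition, c_1 = 8, c_2 = 3.
y(ln 3) = (8)(3^3)(0) + (3)(3^4)(1) = 243.

243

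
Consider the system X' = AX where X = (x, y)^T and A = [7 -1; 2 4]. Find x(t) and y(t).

x(t) = -K_1e^(6t) - K_2e^(5t), y(t) = -K_1e^(6t) - 2K_2e^(5t)

Coefficient matrix A = [[7, -1], [2, 4]].
Characteristic polynomial det(A - λI) = λ^2 - 11λ + 30 = 0.
Eigenvalues λ = 6, 5.
For λ=6: (A-λI) row 1 is [1, -1], so an eigenvector is (-1, -1).
For λ=5: (A-λI) row 1 is [2, -1], so an eigenvector is (-1, -2).
General solution: K_1e^(6t)(-1,-1) + K_2e^(5t)(-1,-2).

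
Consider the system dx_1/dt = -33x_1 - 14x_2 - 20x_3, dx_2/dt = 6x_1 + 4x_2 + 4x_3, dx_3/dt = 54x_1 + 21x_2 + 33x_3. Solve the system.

x_1(t) = -2C_1e^(4t) + 3C_2e^(3t) - 2C_3e^(-3t), x_2(t) = C_1e^(4t) - 2C_2e^(3t), x_3(t) = 3C_1e^(4t) - 4C_2e^(3t) + 3C_3e^(-3t)

Coefficient matrix A = [[-33, -14, -20], [6, 4, 4], [54, 21, 33]].
det(A - λI) = 0 gives eigenvalues λ = 4, 3, -3.
For λ=4: eigenvector (-2,1,3).
For λ=3: eigenvector (3,-2,-4).
For λ=-3: eigenvector (-2,0,3).
General solution: C_1e^(4t)(-2,1,3) + C_2e^(3t)(3,-2,-4) + C_3e^(-3t)(-2,0,3).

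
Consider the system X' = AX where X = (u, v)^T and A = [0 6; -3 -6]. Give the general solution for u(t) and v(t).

u(t) = -C_1e^(-3t)sin(3t) + C_1e^(-3t)cos(3t) + C_2e^(-3t)sin(3t) + C_2e^(-3t)cos(3t), v(t) = -C_1e^(-3t)cos(3t) - C_2e^(-3t)sin(3t)

Coefficient matrix A = [[0, 6], [-3, -6]].
Characteristic polynomial det(A - λI) = λ^2 + 6λ + 18 = 0.
Eigenvalues λ = -3 ± 3i (complex conjugate pair).
For λ=-3+3i: an eigenvector is (1,-1) - i(-1,0) = (1 + i, -1).
A real fundamental pair from Re and Im of e^((-3+3i)t)v: X_1 = e^(-3t)(cos(3t)·(1,-1) + sin(3t)·(-1,0)), X_2 = e^(-3t)(sin(3t)·(1,-1) - cos(3t)·(-1,0)).
General solution: C_1X_1 + C_2X_2.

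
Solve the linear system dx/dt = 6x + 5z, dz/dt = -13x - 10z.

Coefficient matrix A = [[6, 5], [-13, -10]].
Characteristic polynomial det(A - λI) = λ^2 + 4λ + 5 = 0.
Eigenvalues λ = -2 ± i (complex conjugate pair).
For λ=-2+i: an eigenvector is (-1,2) - i(2,-3) = (-1 - 2i, 2 + 3i).
A real fundamental pair from Re and Im of e^((-2+i)t)v: X_1 = e^(-2t)(cos(t)·(-1,2) + sin(t)·(2,-3)), X_2 = e^(-2t)(sin(t)·(-1,2) - cos(t)·(2,-3)).
General solution: c_1X_1 + c_2X_2.

x(t) = 2c_1e^(-2t)sin(t) - c_1e^(-2t)cos(t) - c_2e^(-2t)sin(t) - 2c_2e^(-2t)cos(t), z(t) = -3c_1e^(-2t)sin(t) + 2c_1e^(-2t)cos(t) + 2c_2e^(-2t)sin(t) + 3c_2e^(-2t)cos(t)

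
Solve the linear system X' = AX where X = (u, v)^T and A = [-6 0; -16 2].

Coefficient matrix A = [[-6, 0], [-16, 2]].
Characteristic polynomial det(A - λI) = λ^2 + 4λ - 12 = 0.
Eigenvalues λ = -6, 2.
For λ=-6: (A-λI) row 2 is [-16, 8], so an eigenvector is (1, 2).
For λ=2: (A-λI) row 1 is [-8, 0], so an eigenvector is (0, 1).
General solution: c_1e^(-6t)(1,2) + c_2e^(2t)(0,1).

u(t) = c_1e^(-6t), v(t) = 2c_1e^(-6t) + c_2e^(2t)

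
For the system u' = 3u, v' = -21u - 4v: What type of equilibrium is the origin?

A = [[3,0],[-21,-4]]; det(A-λI) = λ^2 + λ - 12.
λ = -4, 3: opposite signs.

saddle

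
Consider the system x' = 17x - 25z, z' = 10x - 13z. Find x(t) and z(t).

Coefficient matrix A = [[17, -25], [10, -13]].
Characteristic polynomial det(A - λI) = λ^2 - 4λ + 29 = 0.
Eigenvalues λ = 2 ± 5i (complex conjugate pair).
For λ=2+5i: an eigenvector is (1,1) - i(-2,-1) = (1 + 2i, 1 + i).
A real fundamental pair from Re and Im of e^((2+5i)t)v: X_1 = e^(2t)(cos(5t)·(1,1) + sin(5t)·(-2,-1)), X_2 = e^(2t)(sin(5t)·(1,1) - cos(5t)·(-2,-1)).
General solution: C_1X_1 + C_2X_2.

x(t) = -2C_1e^(2t)sin(5t) + C_1e^(2t)cos(5t) + C_2e^(2t)sin(5t) + 2C_2e^(2t)cos(5t), z(t) = -C_1e^(2t)sin(5t) + C_1e^(2t)cos(5t) + C_2e^(2t)sin(5t) + C_2e^(2t)cos(5t)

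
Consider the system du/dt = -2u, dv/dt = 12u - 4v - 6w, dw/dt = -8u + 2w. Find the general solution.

Coefficient matrix A = [[-2, 0, 0], [12, -4, -6], [-8, 0, 2]].
det(A - λI) = 0 gives eigenvalues λ = -2, 2, -4.
For λ=-2: eigenvector (1,0,2).
For λ=2: eigenvector (0,1,-1).
For λ=-4: eigenvector (0,1,0).
General solution: K_1e^(-2t)(1,0,2) + K_2e^(2t)(0,1,-1) + K_3e^(-4t)(0,1,0).

u(t) = K_1e^(-2t), v(t) = K_2e^(2t) + K_3e^(-4t), w(t) = 2K_1e^(-2t) - K_2e^(2t)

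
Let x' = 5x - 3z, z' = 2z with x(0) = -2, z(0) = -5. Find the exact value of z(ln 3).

-45

A = [[5,-3],[0,2]]; eigenvalues λ = 5, 2.
Eigenvectors: (-1,0) for λ=5, (1,1) for λ=2.
From the initial condition, c_1 = -3, c_2 = -5.
z(ln 3) = (-3)(3^5)(0) + (-5)(3^2)(1) = -45.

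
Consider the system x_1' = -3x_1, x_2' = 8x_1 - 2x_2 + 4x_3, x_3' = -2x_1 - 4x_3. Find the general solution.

x_1(t) = C_1e^(-3t), x_2(t) = -2C_2e^(-4t) + C_3e^(-2t), x_3(t) = -2C_1e^(-3t) + C_2e^(-4t)

Coefficient matrix A = [[-3, 0, 0], [8, -2, 4], [-2, 0, -4]].
det(A - λI) = 0 gives eigenvalues λ = -3, -4, -2.
For λ=-3: eigenvector (1,0,-2).
For λ=-4: eigenvector (0,-2,1).
For λ=-2: eigenvector (0,1,0).
General solution: C_1e^(-3t)(1,0,-2) + C_2e^(-4t)(0,-2,1) + C_3e^(-2t)(0,1,0).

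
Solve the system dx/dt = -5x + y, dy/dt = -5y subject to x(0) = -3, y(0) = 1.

x(t) = te^(-5t) - 3e^(-5t), y(t) = e^(-5t)

Coefficient matrix A = [[-5, 1], [0, -5]].
Characteristic polynomial det(A - λI) = λ^2 + 10λ + 25 = 0.
Single eigenvalue λ = -5 with algebraic multiplicity 2.
Eigenvector v = (-1,0); generalized eigenvector w with (A-λI)w=v is (-2,-1).
General solution: e^(-5t)[c_1·v + c_2·(t·v + w)].
Applying x(0)=-3, y(0)=1 gives c_1=5, c_2=-1.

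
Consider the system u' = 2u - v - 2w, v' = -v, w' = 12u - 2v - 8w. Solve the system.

Coefficient matrix A = [[2, -1, -2], [0, -1, 0], [12, -2, -8]].
det(A - λI) = 0 gives eigenvalues λ = -2, -4, -1.
For λ=-2: eigenvector (1,0,2).
For λ=-4: eigenvector (1,0,3).
For λ=-1: eigenvector (-1,1,-2).
General solution: C_1e^(-2t)(1,0,2) + C_2e^(-4t)(1,0,3) + C_3e^(-t)(-1,1,-2).

u(t) = C_1e^(-2t) + C_2e^(-4t) - C_3e^(-t), v(t) = C_3e^(-t), w(t) = 2C_1e^(-2t) + 3C_2e^(-4t) - 2C_3e^(-t)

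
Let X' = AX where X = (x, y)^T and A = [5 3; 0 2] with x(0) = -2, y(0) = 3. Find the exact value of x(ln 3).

216

A = [[5,3],[0,2]]; eigenvalues λ = 5, 2.
Eigenvectors: (-1,0) for λ=5, (-1,1) for λ=2.
From the initial condition, c_1 = -1, c_2 = 3.
x(ln 3) = (-1)(3^5)(-1) + (3)(3^2)(-1) = 216.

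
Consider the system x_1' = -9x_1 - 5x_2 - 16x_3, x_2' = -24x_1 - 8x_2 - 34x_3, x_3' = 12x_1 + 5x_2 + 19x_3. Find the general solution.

x_1(t) = c_1e^(2t) - c_2e^(3t) + c_3e^(-3t), x_2(t) = c_1e^(2t) - 4c_2e^(3t) + 2c_3e^(-3t), x_3(t) = -c_1e^(2t) + 2c_2e^(3t) - c_3e^(-3t)

Coefficient matrix A = [[-9, -5, -16], [-24, -8, -34], [12, 5, 19]].
det(A - λI) = 0 gives eigenvalues λ = 2, 3, -3.
For λ=2: eigenvector (1,1,-1).
For λ=3: eigenvector (-1,-4,2).
For λ=-3: eigenvector (1,2,-1).
General solution: c_1e^(2t)(1,1,-1) + c_2e^(3t)(-1,-4,2) + c_3e^(-3t)(1,2,-1).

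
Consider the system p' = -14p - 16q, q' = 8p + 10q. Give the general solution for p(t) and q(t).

p(t) = -2K_1e^(-6t) + K_2e^(2t), q(t) = K_1e^(-6t) - K_2e^(2t)

Coefficient matrix A = [[-14, -16], [8, 10]].
Characteristic polynomial det(A - λI) = λ^2 + 4λ - 12 = 0.
Eigenvalues λ = -6, 2.
For λ=-6: (A-λI) row 1 is [-8, -16], so an eigenvector is (-2, 1).
For λ=2: (A-λI) row 1 is [-16, -16], so an eigenvector is (1, -1).
General solution: K_1e^(-6t)(-2,1) + K_2e^(2t)(1,-1).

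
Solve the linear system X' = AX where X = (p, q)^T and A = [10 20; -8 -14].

Coefficient matrix A = [[10, 20], [-8, -14]].
Characteristic polynomial det(A - λI) = λ^2 + 4λ + 20 = 0.
Eigenvalues λ = -2 ± 4i (complex conjugate pair).
For λ=-2+4i: an eigenvector is (-2,1) - i(-1,1) = (-2 + i, 1 - i).
A real fundamental pair from Re and Im of e^((-2+4i)t)v: X_1 = e^(-2t)(cos(4t)·(-2,1) + sin(4t)·(-1,1)), X_2 = e^(-2t)(sin(4t)·(-2,1) - cos(4t)·(-1,1)).
General solution: c_1X_1 + c_2X_2.

p(t) = -c_1e^(-2t)sin(4t) - 2c_1e^(-2t)cos(4t) - 2c_2e^(-2t)sin(4t) + c_2e^(-2t)cos(4t), q(t) = c_1e^(-2t)sin(4t) + c_1e^(-2t)cos(4t) + c_2e^(-2t)sin(4t) - c_2e^(-2t)cos(4t)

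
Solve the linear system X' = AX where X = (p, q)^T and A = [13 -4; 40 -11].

p(t) = -K_1e^(t)cos(4t) - K_2e^(t)sin(4t), q(t) = -K_1e^(t)sin(4t) - 3K_1e^(t)cos(4t) - 3K_2e^(t)sin(4t) + K_2e^(t)cos(4t)

Coefficient matrix A = [[13, -4], [40, -11]].
Characteristic polynomial det(A - λI) = λ^2 - 2λ + 17 = 0.
Eigenvalues λ = 1 ± 4i (complex conjugate pair).
For λ=1+4i: an eigenvector is (-1,-3) - i(0,-1) = (-1, -3 + i).
A real fundamental pair from Re and Im of e^((1+4i)t)v: X_1 = e^(t)(cos(4t)·(-1,-3) + sin(4t)·(0,-1)), X_2 = e^(t)(sin(4t)·(-1,-3) - cos(4t)·(0,-1)).
General solution: K_1X_1 + K_2X_2.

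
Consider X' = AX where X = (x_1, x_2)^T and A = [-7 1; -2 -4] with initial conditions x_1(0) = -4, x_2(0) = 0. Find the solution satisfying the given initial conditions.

Coefficient matrix A = [[-7, 1], [-2, -4]].
Characteristic polynomial det(A - λI) = λ^2 + 11λ + 30 = 0.
Eigenvalues λ = -6, -5.
For λ=-6: (A-λI) row 1 is [-1, 1], so an eigenvector is (-1, -1).
For λ=-5: (A-λI) row 1 is [-2, 1], so an eigenvector is (1, 2).
General solution: c_1e^(-6t)(-1,-1) + c_2e^(-5t)(1,2).
Applying x_1(0)=-4, x_2(0)=0 gives c_1=8, c_2=4.

x_1(t) = 4e^(-5t) - 8e^(-6t), x_2(t) = 8e^(-5t) - 8e^(-6t)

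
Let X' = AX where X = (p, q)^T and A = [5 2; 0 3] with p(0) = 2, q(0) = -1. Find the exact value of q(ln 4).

-64

A = [[5,2],[0,3]]; eigenvalues λ = 5, 3.
Eigenvectors: (1,0) for λ=5, (-1,1) for λ=3.
From the initial condition, c_1 = 1, c_2 = -1.
q(ln 4) = (1)(4^5)(0) + (-1)(4^3)(1) = -64.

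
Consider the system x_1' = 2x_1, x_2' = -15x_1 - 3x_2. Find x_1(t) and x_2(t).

x_1(t) = K_2e^(2t), x_2(t) = K_1e^(-3t) - 3K_2e^(2t)

Coefficient matrix A = [[2, 0], [-15, -3]].
Characteristic polynomial det(A - λI) = λ^2 + λ - 6 = 0.
Eigenvalues λ = -3, 2.
For λ=-3: (A-λI) row 1 is [5, 0], so an eigenvector is (0, 1).
For λ=2: (A-λI) row 2 is [-15, -5], so an eigenvector is (1, -3).
General solution: K_1e^(-3t)(0,1) + K_2e^(2t)(1,-3).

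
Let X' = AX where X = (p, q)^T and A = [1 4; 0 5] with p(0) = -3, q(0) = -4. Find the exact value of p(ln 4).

A = [[1,4],[0,5]]; eigenvalues λ = 5, 1.
Eigenvectors: (1,1) for λ=5, (-1,0) for λ=1.
From the initial condition, c_1 = -4, c_2 = -1.
p(ln 4) = (-4)(4^5)(1) + (-1)(4^1)(-1) = -4092.

-4092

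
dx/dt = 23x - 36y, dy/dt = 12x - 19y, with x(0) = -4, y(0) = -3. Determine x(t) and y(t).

x(t) = 2e^(5t) - 6e^(-t), y(t) = e^(5t) - 4e^(-t)

Coefficient matrix A = [[23, -36], [12, -19]].
Characteristic polynomial det(A - λI) = λ^2 - 4λ - 5 = 0.
Eigenvalues λ = 5, -1.
For λ=5: (A-λI) row 1 is [18, -36], so an eigenvector is (-2, -1).
For λ=-1: (A-λI) row 1 is [24, -36], so an eigenvector is (-3, -2).
General solution: c_1e^(5t)(-2,-1) + c_2e^(-t)(-3,-2).
Applying x(0)=-4, y(0)=-3 gives c_1=-1, c_2=2.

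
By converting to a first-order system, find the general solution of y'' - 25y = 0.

Let x_1 = y, x_2 = y'. Then x_1' = x_2 and x_2' = 25x_1.
A = [[0,1],[25,0]]; det(A-λI) = λ^2 - 25.
Eigenvalues λ = 5, -5 with eigenvectors (1,5), (1,-5).

y(t) = C_1e^(5t) + C_2e^(-5t)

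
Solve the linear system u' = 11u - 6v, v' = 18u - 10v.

Coefficient matrix A = [[11, -6], [18, -10]].
Characteristic polynomial det(A - λI) = λ^2 - λ - 2 = 0.
Eigenvalues λ = -1, 2.
For λ=-1: (A-λI) row 1 is [12, -6], so an eigenvector is (-1, -2).
For λ=2: (A-λI) row 1 is [9, -6], so an eigenvector is (2, 3).
General solution: c_1e^(-t)(-1,-2) + c_2e^(2t)(2,3).

u(t) = -c_1e^(-t) + 2c_2e^(2t), v(t) = -2c_1e^(-t) + 3c_2e^(2t)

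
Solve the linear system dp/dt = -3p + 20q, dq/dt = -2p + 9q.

Coefficient matrix A = [[-3, 20], [-2, 9]].
Characteristic polynomial det(A - λI) = λ^2 - 6λ + 13 = 0.
Eigenvalues λ = 3 ± 2i (complex conjugate pair).
For λ=3+2i: an eigenvector is (1,0) - i(-3,-1) = (1 + 3i, 0 + i).
A real fundamental pair from Re and Im of e^((3+2i)t)v: X_1 = e^(3t)(cos(2t)·(1,0) + sin(2t)·(-3,-1)), X_2 = e^(3t)(sin(2t)·(1,0) - cos(2t)·(-3,-1)).
General solution: K_1X_1 + K_2X_2.

p(t) = -3K_1e^(3t)sin(2t) + K_1e^(3t)cos(2t) + K_2e^(3t)sin(2t) + 3K_2e^(3t)cos(2t), q(t) = -K_1e^(3t)sin(2t) + K_2e^(3t)cos(2t)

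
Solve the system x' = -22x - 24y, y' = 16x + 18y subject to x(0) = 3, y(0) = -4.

Coefficient matrix A = [[-22, -24], [16, 18]].
Characteristic polynomial det(A - λI) = λ^2 + 4λ - 12 = 0.
Eigenvalues λ = 2, -6.
For λ=2: (A-λI) row 1 is [-24, -24], so an eigenvector is (1, -1).
For λ=-6: (A-λI) row 1 is [-16, -24], so an eigenvector is (-3, 2).
General solution: K_1e^(2t)(1,-1) + K_2e^(-6t)(-3,2).
Applying x(0)=3, y(0)=-4 gives K_1=6, K_2=1.

x(t) = 6e^(2t) - 3e^(-6t), y(t) = -6e^(2t) + 2e^(-6t)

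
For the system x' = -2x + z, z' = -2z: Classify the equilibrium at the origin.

A = [[-2,1],[0,-2]]; det(A-λI) = λ^2 + 4λ + 4.
repeated λ = -2 with a single eigenvector.

stable improper node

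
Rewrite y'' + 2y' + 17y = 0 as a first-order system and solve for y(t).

Let x_1 = y, x_2 = y'. Then x_1' = x_2 and x_2' = -17x_1 - 2x_2.
A = [[0,1],[-17,-2]]; det(A-λI) = λ^2 + 2λ + 17.
Eigenvalues λ = -1 ± 4i.

y(t) = C_1e^(-t)cos(4t) + C_2e^(-t)sin(4t)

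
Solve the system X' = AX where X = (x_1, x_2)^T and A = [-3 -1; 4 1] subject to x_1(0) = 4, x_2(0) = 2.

Coefficient matrix A = [[-3, -1], [4, 1]].
Characteristic polynomial det(A - λI) = λ^2 + 2λ + 1 = 0.
Single eigenvalue λ = -1 with algebraic multiplicity 2.
Eigenvector v = (1,-2); generalized eigenvector w with (A-λI)w=v is (0,-1).
General solution: e^(-t)[C_1·v + C_2·(t·v + w)].
Applying x_1(0)=4, x_2(0)=2 gives C_1=4, C_2=-10.

x_1(t) = -10te^(-t) + 4e^(-t), x_2(t) = 20te^(-t) + 2e^(-t)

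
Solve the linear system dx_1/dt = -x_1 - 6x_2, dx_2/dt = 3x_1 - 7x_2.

Coefficient matrix A = [[-1, -6], [3, -7]].
Characteristic polynomial det(A - λI) = λ^2 + 8λ + 25 = 0.
Eigenvalues λ = -4 ± 3i (complex conjugate pair).
For λ=-4+3i: an eigenvector is (1,1) - i(-1,0) = (1 + i, 1).
A real fundamental pair from Re and Im of e^((-4+3i)t)v: X_1 = e^(-4t)(cos(3t)·(1,1) + sin(3t)·(-1,0)), X_2 = e^(-4t)(sin(3t)·(1,1) - cos(3t)·(-1,0)).
General solution: c_1X_1 + c_2X_2.

x_1(t) = -c_1e^(-4t)sin(3t) + c_1e^(-4t)cos(3t) + c_2e^(-4t)sin(3t) + c_2e^(-4t)cos(3t), x_2(t) = c_1e^(-4t)cos(3t) + c_2e^(-4t)sin(3t)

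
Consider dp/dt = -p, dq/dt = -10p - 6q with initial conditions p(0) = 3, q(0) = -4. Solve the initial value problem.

p(t) = 3e^(-t), q(t) = -6e^(-t) + 2e^(-6t)

Coefficient matrix A = [[-1, 0], [-10, -6]].
Characteristic polynomial det(A - λI) = λ^2 + 7λ + 6 = 0.
Eigenvalues λ = -6, -1.
For λ=-6: (A-λI) row 1 is [5, 0], so an eigenvector is (0, -1).
For λ=-1: (A-λI) row 2 is [-10, -5], so an eigenvector is (1, -2).
General solution: C_1e^(-6t)(0,-1) + C_2e^(-t)(1,-2).
Applying p(0)=3, q(0)=-4 gives C_1=-2, C_2=3.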